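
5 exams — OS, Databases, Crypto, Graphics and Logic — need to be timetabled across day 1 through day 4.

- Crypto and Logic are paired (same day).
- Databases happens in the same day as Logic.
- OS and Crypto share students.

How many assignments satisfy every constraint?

Splitting on OS: it can be day 1 (12), day 2 (12), day 3 (12), day 4 (12). Listing each branch's schedules as (Databases, Crypto, Graphics, Logic) by day number:
OS=day 1: (2,2,1,2) (2,2,2,2) (2,2,3,2) (2,2,4,2) (3,3,1,3) (3,3,2,3) (3,3,3,3) (3,3,4,3) (4,4,1,4) (4,4,2,4) (4,4,3,4) (4,4,4,4) — 12.
OS=day 2: (1,1,1,1) (1,1,2,1) (1,1,3,1) (1,1,4,1) (3,3,1,3) (3,3,2,3) (3,3,3,3) (3,3,4,3) (4,4,1,4) (4,4,2,4) (4,4,3,4) (4,4,4,4) — 12.
OS=day 3: (1,1,1,1) (1,1,2,1) (1,1,3,1) (1,1,4,1) (2,2,1,2) (2,2,2,2) (2,2,3,2) (2,2,4,2) (4,4,1,4) (4,4,2,4) (4,4,3,4) (4,4,4,4) — 12.
OS=day 4: (1,1,1,1) (1,1,2,1) (1,1,3,1) (1,1,4,1) (2,2,1,2) (2,2,2,2) (2,2,3,2) (2,2,4,2) (3,3,1,3) (3,3,2,3) (3,3,3,3) (3,3,4,3) — 12.
Summing: 12 + 12 + 12 + 12 = 48.

48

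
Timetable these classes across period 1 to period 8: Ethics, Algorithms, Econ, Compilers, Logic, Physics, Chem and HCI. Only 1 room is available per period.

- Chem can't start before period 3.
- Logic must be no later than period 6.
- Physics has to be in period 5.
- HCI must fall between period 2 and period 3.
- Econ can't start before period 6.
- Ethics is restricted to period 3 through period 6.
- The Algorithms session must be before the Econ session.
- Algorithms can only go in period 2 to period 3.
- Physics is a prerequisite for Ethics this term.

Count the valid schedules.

12

Splitting on Algorithms: it can be period 2 (6), period 3 (6). Listing each branch's schedules as (Ethics, Econ, Compilers, Logic, Physics, Chem, HCI) by period number:
Algorithms=period 2: (6,7,1,4,5,8,3) (6,7,4,1,5,8,3) (6,7,8,1,5,4,3) (6,8,1,4,5,7,3) (6,8,4,1,5,7,3) (6,8,7,1,5,4,3) — 6.
Algorithms=period 3: (6,7,1,4,5,8,2) (6,7,4,1,5,8,2) (6,7,8,1,5,4,2) (6,8,1,4,5,7,2) (6,8,4,1,5,7,2) (6,8,7,1,5,4,2) — 6.
Summing: 6 + 6 = 12.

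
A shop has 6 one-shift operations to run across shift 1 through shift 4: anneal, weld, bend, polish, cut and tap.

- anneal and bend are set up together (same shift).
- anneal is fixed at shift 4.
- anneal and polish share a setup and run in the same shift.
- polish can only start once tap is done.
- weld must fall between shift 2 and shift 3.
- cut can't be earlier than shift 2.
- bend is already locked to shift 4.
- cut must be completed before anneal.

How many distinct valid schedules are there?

12

Splitting on weld: it can be shift 2 (6), shift 3 (6). Listing each branch's schedules as (anneal, bend, polish, cut, tap) by shift number:
weld=shift 2: (4,4,4,2,1) (4,4,4,2,2) (4,4,4,2,3) (4,4,4,3,1) (4,4,4,3,2) (4,4,4,3,3) — 6.
weld=shift 3: (4,4,4,2,1) (4,4,4,2,2) (4,4,4,2,3) (4,4,4,3,1) (4,4,4,3,2) (4,4,4,3,3) — 6.
Summing: 6 + 6 = 12.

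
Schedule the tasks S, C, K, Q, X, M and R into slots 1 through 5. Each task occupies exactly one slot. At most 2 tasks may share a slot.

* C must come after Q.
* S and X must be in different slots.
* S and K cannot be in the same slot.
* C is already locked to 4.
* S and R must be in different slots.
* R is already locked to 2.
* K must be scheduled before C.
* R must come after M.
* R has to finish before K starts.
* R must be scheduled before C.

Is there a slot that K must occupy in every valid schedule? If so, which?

3

R is fixed at 2 and must come before K, so K is at least 3.
C is fixed at 4 and must come after K, so K is at most 3.
So K must be 3.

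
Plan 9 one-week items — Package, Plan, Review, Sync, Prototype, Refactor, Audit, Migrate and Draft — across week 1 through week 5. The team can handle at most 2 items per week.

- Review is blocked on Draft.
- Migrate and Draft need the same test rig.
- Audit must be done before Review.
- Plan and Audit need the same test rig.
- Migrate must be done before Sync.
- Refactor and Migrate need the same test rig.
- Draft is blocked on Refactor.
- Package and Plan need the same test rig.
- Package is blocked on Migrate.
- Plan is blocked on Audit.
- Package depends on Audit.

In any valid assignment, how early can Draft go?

Precedence pushes Draft to at least week 2; downstream work caps Draft at week 4.
Draft at week 2 is achievable: Prototype=week 5, Draft=week 2, Package=week 4, Migrate=week 3, Review=week 3, Audit=week 1, Plan=week 2, Sync=week 4, Refactor=week 1.

week 2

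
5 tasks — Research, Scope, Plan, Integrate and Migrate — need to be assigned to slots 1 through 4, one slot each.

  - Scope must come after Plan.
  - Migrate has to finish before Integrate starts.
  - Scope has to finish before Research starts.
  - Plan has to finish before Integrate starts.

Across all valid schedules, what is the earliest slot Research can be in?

Precedence pushes Research to at least 3.
Research at 3 is achievable: Integrate=2, Research=3, Scope=2, Migrate=1, Plan=1.

3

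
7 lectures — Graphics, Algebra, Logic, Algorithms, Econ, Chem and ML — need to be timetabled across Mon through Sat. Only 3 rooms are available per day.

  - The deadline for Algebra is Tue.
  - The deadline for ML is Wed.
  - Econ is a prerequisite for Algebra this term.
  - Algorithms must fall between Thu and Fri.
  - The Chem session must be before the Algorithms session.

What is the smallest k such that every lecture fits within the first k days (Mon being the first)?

4 days

The precedence chain requires at least 2 distinct days.
With at most 3 per day and 7 lectures, at least 3 days are needed.
Algorithms can't be placed before Thu — that is day 4 counting from Mon — so the schedule must run through at least 4 days.
4 works (last occupied day: Thu): for example Algebra in Tue; Algorithms in Thu; ML in Mon; Logic in Tue; Econ in Mon; Graphics in Tue; Chem in Mon.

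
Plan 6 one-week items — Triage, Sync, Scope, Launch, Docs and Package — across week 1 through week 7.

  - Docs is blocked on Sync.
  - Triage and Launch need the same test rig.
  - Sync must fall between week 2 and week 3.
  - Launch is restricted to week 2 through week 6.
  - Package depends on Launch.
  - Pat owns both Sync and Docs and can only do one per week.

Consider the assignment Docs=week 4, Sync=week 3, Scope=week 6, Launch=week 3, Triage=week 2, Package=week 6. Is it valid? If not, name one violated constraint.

Valid

Launch is restricted to week 2 through week 6 — holds.
Pat owns both Sync and Docs and can only do one per week — holds.
Package depends on Launch — holds.
Triage and Launch need the same test rig — holds.
Docs is blocked on Sync — holds.
Sync must fall between week 2 and week 3 — holds.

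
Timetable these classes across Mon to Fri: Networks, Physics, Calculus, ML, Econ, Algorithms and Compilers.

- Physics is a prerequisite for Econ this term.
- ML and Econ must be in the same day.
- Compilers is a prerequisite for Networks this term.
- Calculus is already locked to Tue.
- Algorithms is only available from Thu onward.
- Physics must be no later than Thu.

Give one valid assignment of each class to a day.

Econ in Tue; Physics in Mon; Compilers in Mon; Calculus in Tue; Algorithms in Thu; Networks in Tue; ML in Tue

Checking: Compilers(Mon) before Networks(Tue); Physics(Mon) before Econ(Tue); ML = Econ = Tue; Calculus=Tue in [Tue,Tue]; Algorithms=Thu in [Thu,Fri]; Physics=Mon in [Mon,Thu].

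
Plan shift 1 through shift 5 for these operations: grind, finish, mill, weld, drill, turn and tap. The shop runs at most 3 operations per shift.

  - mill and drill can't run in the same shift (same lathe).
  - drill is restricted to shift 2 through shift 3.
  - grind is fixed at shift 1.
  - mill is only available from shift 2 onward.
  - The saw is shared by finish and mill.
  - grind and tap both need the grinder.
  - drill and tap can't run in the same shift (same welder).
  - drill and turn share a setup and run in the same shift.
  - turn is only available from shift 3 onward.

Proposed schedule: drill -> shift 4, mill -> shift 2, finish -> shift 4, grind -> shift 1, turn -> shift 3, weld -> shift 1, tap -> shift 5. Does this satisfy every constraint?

drill and turn share a setup and run in the same shift — violated.
turn is only available from shift 3 onward — holds.
The shop runs at most 3 operations per shift — holds.
drill and tap can't run in the same shift (same welder) — holds.
mill is only available from shift 2 onward — holds.
grind and tap both need the grinder — holds.
The saw is shared by finish and mill — holds.
grind is fixed at shift 1 — holds.
mill and drill can't run in the same shift (same lathe) — holds.
drill is restricted to shift 2 through shift 3 — violated.

No — it violates: drill is restricted to shift 2 through shift 3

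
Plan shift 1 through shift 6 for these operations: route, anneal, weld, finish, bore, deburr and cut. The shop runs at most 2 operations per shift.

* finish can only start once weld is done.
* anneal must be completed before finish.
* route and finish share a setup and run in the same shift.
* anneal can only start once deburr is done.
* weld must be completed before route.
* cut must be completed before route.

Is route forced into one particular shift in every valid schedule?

route can be shift 3 (e.g. cut=shift 2, bore=shift 4, deburr=shift 1, route=shift 3, finish=shift 3, weld=shift 1, anneal=shift 2) or shift 4 (e.g. bore=shift 3, anneal=shift 2, weld=shift 1, route=shift 4, finish=shift 4, deburr=shift 1, cut=shift 2).

No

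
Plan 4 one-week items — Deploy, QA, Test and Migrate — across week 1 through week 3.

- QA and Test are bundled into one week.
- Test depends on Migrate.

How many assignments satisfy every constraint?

9

Splitting on Deploy: it can be week 1 (3), week 2 (3), week 3 (3). Listing each branch's schedules as (QA, Test, Migrate) by week number:
Deploy=week 1: (2,2,1) (3,3,1) (3,3,2) — 3.
Deploy=week 2: (2,2,1) (3,3,1) (3,3,2) — 3.
Deploy=week 3: (2,2,1) (3,3,1) (3,3,2) — 3.
Summing: 3 + 3 + 3 = 9.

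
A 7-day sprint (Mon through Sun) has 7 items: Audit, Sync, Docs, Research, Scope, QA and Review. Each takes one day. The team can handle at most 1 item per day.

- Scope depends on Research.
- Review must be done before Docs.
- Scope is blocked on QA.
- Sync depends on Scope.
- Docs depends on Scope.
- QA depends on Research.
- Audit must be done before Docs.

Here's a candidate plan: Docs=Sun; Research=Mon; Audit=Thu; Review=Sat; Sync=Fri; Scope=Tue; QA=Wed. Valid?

QA depends on Research — holds.
Sync depends on Scope — holds.
Audit must be done before Docs — holds.
Review must be done before Docs — holds.
Docs depends on Scope — holds.
Scope is blocked on QA — violated.
Scope depends on Research — holds.
The team can handle at most 1 item per day — holds.

No. Scope is blocked on QA is not satisfied.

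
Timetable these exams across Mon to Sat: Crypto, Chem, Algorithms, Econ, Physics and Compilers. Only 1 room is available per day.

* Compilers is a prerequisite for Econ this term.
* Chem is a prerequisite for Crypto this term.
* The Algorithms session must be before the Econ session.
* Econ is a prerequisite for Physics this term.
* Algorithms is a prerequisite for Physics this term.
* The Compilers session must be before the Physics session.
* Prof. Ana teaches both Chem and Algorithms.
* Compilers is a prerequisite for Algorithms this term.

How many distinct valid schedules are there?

15

Splitting on Crypto: it can be Tue (1), Wed (2), Thu (3), Fri (4), Sat (5). Listing each branch's schedules as (Chem, Algorithms, Econ, Physics, Compilers):
Crypto=Tue: (Mon,Thu,Fri,Sat,Wed) — 1.
Crypto=Wed: (Mon,Thu,Fri,Sat,Tue) (Tue,Thu,Fri,Sat,Mon) — 2.
Crypto=Thu: (Mon,Wed,Fri,Sat,Tue) (Tue,Wed,Fri,Sat,Mon) (Wed,Tue,Fri,Sat,Mon) — 3.
Crypto=Fri: (Mon,Wed,Thu,Sat,Tue) (Tue,Wed,Thu,Sat,Mon) (Wed,Tue,Thu,Sat,Mon) (Thu,Tue,Wed,Sat,Mon) — 4.
Crypto=Sat: (Mon,Wed,Thu,Fri,Tue) (Tue,Wed,Thu,Fri,Mon) (Wed,Tue,Thu,Fri,Mon) (Thu,Tue,Wed,Fri,Mon) (Fri,Tue,Wed,Thu,Mon) — 5.
Summing: 1 + 2 + 3 + 4 + 5 = 15.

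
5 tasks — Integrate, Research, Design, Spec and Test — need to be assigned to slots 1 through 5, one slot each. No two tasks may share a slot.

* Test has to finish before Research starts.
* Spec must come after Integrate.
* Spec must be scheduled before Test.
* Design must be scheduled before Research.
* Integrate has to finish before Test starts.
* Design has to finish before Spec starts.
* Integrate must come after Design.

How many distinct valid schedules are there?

Enumerating: Design=1; Research=5; Integrate=2; Spec=3; Test=4.

1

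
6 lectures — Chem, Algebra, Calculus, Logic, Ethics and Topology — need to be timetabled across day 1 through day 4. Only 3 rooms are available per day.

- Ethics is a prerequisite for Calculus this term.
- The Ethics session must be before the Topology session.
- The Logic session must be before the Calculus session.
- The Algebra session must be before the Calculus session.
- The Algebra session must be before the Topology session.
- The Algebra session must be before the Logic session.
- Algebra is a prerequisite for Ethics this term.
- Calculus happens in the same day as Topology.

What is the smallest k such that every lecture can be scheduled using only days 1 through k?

3

The precedence chain requires at least 3 distinct days.
With at most 3 per day and 6 lectures, at least 2 days are needed.
3 works (last occupied day: day 3): for example Calculus in day 3; Ethics in day 2; Logic in day 2; Topology in day 3; Chem in day 1; Algebra in day 1.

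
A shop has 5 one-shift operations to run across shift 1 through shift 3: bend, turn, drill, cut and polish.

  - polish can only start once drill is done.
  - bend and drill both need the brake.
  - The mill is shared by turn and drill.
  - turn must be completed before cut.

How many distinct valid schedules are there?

8

Splitting on bend: it can be shift 1 (2), shift 2 (2), shift 3 (4). Listing each branch's schedules as (turn, drill, cut, polish) by shift number:
bend=shift 1: (1,2,2,3) (1,2,3,3) — 2.
bend=shift 2: (2,1,3,2) (2,1,3,3) — 2.
bend=shift 3: (1,2,2,3) (1,2,3,3) (2,1,3,2) (2,1,3,3) — 4.
Summing: 2 + 2 + 4 = 8.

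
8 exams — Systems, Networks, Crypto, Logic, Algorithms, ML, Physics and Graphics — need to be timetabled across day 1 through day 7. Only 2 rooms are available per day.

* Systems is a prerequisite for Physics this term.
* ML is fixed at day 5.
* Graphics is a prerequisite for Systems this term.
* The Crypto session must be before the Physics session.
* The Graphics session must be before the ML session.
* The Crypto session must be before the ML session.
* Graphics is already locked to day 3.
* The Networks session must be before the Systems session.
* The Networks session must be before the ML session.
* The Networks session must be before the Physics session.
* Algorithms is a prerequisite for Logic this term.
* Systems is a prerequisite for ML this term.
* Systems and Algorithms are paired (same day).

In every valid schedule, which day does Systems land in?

day 4

Graphics is fixed at day 3 and must come before Systems, so Systems is at least day 4.
ML is fixed at day 5 and must come after Systems, so Systems is at most day 4.
So Systems must be day 4.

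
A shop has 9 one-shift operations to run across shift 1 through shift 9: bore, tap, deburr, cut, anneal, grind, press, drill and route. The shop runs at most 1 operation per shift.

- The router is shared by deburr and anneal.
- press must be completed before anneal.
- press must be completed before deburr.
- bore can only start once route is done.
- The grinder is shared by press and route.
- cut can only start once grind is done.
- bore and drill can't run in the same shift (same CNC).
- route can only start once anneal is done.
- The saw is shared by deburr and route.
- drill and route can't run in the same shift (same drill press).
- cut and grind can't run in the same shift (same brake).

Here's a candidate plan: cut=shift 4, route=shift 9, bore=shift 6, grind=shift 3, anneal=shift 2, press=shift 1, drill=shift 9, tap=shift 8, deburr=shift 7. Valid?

Invalid. drill and route can't run in the same shift (same drill press).

press must be completed before anneal — holds.
cut can only start once grind is done — holds.
The router is shared by deburr and anneal — holds.
drill and route can't run in the same shift (same drill press) — violated.
The saw is shared by deburr and route — holds.
route can only start once anneal is done — holds.
press must be completed before deburr — holds.
cut and grind can't run in the same shift (same brake) — holds.
bore can only start once route is done — violated.
bore and drill can't run in the same shift (same CNC) — holds.
The grinder is shared by press and route — holds.
The shop runs at most 1 operation per shift — violated.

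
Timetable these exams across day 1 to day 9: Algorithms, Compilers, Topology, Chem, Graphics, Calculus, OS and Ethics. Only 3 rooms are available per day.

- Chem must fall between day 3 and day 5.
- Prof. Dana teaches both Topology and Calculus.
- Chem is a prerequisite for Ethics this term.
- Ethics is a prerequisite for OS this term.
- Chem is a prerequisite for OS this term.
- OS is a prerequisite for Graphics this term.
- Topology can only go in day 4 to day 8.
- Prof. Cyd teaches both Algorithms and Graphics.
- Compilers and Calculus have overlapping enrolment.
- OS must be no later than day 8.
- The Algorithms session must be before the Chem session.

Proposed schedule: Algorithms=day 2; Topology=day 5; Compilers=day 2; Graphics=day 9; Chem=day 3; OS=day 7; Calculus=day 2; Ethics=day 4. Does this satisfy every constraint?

The Algorithms session must be before the Chem session — holds.
Compilers and Calculus have overlapping enrolment — violated.
Chem must fall between day 3 and day 5 — holds.
Chem is a prerequisite for OS this term — holds.
Ethics is a prerequisite for OS this term — holds.
Only 3 rooms are available per day — holds.
Prof. Cyd teaches both Algorithms and Graphics — holds.
OS must be no later than day 8 — holds.
OS is a prerequisite for Graphics this term — holds.
Topology can only go in day 4 to day 8 — holds.
Prof. Dana teaches both Topology and Calculus — holds.
Chem is a prerequisite for Ethics this term — holds.

No — it violates: Compilers and Calculus have overlapping enrolment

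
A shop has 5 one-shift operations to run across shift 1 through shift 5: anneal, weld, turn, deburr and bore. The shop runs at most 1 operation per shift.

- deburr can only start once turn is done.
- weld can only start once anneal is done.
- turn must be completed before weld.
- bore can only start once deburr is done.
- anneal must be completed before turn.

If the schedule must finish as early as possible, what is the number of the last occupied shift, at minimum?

5

The precedence chain requires at least 4 distinct shifts.
With at most 1 per shift and 5 operations, at least 5 shifts are needed.
5 works (last occupied shift: shift 5): for example anneal -> shift 1; weld -> shift 3; deburr -> shift 4; bore -> shift 5; turn -> shift 2.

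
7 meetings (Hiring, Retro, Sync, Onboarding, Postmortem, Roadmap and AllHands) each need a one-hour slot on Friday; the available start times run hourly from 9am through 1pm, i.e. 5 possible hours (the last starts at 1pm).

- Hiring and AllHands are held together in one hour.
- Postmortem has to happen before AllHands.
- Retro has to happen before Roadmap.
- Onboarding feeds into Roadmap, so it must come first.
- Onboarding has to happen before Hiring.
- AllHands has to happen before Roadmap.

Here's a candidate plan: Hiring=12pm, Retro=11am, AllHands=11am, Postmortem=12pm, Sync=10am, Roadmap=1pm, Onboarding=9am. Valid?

No — it violates: Postmortem has to happen before AllHands

Retro has to happen before Roadmap — holds.
Onboarding feeds into Roadmap, so it must come first — holds.
AllHands has to happen before Roadmap — holds.
Postmortem has to happen before AllHands — violated.
Hiring and AllHands are held together in one hour — violated.
Onboarding has to happen before Hiring — holds.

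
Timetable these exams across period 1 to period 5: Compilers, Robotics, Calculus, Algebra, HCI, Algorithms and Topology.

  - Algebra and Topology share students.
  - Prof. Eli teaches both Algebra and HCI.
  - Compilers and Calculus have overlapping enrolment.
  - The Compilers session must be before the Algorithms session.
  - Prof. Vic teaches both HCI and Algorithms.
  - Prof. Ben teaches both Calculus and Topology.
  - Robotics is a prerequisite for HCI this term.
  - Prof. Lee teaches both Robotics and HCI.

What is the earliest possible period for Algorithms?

period 2

Precedence pushes Algorithms to at least period 2.
Algorithms at period 2 is achievable: Calculus in period 2; Algebra in period 1; Compilers in period 1; HCI in period 3; Topology in period 3; Robotics in period 1; Algorithms in period 2.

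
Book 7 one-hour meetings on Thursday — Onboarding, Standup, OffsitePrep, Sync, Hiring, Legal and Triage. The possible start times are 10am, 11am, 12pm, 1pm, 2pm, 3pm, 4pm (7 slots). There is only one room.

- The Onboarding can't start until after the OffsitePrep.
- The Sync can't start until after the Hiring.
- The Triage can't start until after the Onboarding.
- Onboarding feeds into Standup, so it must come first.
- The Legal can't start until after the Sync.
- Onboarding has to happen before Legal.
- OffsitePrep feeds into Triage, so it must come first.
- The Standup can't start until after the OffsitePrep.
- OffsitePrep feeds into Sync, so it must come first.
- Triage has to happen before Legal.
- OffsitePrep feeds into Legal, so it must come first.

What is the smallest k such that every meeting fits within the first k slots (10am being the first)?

The precedence chain requires at least 4 distinct slots.
With at most 1 per slot and 7 meetings, at least 7 slots are needed.
7 works (last occupied slot: 4pm): for example Onboarding in 11am; Hiring in 12pm; Sync in 1pm; Legal in 3pm; Standup in 4pm; Triage in 2pm; OffsitePrep in 10am.

7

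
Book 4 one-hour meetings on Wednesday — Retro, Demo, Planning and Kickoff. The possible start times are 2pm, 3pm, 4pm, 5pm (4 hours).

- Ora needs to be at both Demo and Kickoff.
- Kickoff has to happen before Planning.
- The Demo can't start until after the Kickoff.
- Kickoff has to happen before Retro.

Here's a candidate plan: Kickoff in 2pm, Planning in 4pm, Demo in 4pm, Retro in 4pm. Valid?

Valid

The Demo can't start until after the Kickoff — holds.
Ora needs to be at both Demo and Kickoff — holds.
Kickoff has to happen before Retro — holds.
Kickoff has to happen before Planning — holds.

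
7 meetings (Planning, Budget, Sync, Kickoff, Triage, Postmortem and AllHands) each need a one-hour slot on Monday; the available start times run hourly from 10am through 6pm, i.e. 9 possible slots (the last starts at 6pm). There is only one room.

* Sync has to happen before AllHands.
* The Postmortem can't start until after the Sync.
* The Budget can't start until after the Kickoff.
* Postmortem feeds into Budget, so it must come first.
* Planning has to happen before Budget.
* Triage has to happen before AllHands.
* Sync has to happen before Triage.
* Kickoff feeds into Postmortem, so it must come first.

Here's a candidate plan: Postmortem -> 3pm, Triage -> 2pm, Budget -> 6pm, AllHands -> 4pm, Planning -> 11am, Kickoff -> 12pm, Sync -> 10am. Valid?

Postmortem feeds into Budget, so it must come first — holds.
There is only one room — holds.
Sync has to happen before Triage — holds.
Triage has to happen before AllHands — holds.
Sync has to happen before AllHands — holds.
The Postmortem can't start until after the Sync — holds.
Kickoff feeds into Postmortem, so it must come first — holds.
Planning has to happen before Budget — holds.
The Budget can't start until after the Kickoff — holds.

Valid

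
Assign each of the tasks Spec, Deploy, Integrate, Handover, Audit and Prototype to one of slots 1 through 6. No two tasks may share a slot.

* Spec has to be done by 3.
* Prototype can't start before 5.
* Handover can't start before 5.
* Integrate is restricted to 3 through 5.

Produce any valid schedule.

Prototype in 6; Handover in 5; Audit in 4; Integrate in 3; Spec in 1; Deploy in 2

Checking: Handover=5 in [5,6]; Prototype=6 in [5,6]; Spec=1 in [1,3]; Integrate=3 in [3,5]; max 1 per slot (cap 1).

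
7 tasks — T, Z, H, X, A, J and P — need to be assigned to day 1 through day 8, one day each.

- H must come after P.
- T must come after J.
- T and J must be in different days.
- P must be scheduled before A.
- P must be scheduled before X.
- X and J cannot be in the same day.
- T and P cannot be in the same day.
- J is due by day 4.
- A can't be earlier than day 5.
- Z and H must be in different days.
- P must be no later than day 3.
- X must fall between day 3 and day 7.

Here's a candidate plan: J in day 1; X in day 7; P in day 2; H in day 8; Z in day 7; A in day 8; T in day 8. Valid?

P must be scheduled before A — holds.
P must be no later than day 3 — holds.
T and J must be in different days — holds.
Z and H must be in different days — holds.
P must be scheduled before X — holds.
T and P cannot be in the same day — holds.
X must fall between day 3 and day 7 — holds.
J is due by day 4 — holds.
X and J cannot be in the same day — holds.
H must come after P — holds.
A can't be earlier than day 5 — holds.
T must come after J — holds.

Yes, all constraints hold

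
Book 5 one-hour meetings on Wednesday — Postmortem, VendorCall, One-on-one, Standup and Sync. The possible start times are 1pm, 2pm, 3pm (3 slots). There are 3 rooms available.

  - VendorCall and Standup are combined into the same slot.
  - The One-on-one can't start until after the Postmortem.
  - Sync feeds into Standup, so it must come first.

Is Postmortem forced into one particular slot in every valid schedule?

No

Postmortem can be 1pm (e.g. VendorCall=2pm; Sync=1pm; One-on-one=2pm; Postmortem=1pm; Standup=2pm) or 2pm (e.g. VendorCall in 2pm, One-on-one in 3pm, Standup in 2pm, Postmortem in 2pm, Sync in 1pm).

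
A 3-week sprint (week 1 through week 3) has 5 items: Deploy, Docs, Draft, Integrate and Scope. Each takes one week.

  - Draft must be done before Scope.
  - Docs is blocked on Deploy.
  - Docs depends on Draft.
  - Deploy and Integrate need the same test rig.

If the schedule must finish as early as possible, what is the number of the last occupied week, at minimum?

The precedence chain requires at least 2 distinct weeks.
2 works (last occupied week: week 2): for example Integrate -> week 2; Scope -> week 2; Docs -> week 2; Deploy -> week 1; Draft -> week 1.

2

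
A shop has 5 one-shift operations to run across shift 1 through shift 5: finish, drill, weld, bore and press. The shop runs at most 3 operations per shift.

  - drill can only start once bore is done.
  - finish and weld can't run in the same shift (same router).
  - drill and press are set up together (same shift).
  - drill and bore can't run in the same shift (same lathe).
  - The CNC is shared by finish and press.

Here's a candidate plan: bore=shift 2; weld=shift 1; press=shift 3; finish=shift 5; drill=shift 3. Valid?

drill can only start once bore is done — holds.
finish and weld can't run in the same shift (same router) — holds.
The CNC is shared by finish and press — holds.
The shop runs at most 3 operations per shift — holds.
drill and bore can't run in the same shift (same lathe) — holds.
drill and press are set up together (same shift) — holds.

Yes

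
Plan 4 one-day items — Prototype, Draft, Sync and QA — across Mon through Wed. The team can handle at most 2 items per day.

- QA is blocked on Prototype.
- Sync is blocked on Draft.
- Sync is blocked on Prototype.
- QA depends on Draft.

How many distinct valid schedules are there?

Splitting on Prototype: it can be Mon (5), Tue (2). Listing each branch's schedules as (Draft, Sync, QA):
Prototype=Mon: (Mon,Tue,Tue) (Mon,Tue,Wed) (Mon,Wed,Tue) (Mon,Wed,Wed) (Tue,Wed,Wed) — 5.
Prototype=Tue: (Mon,Wed,Wed) (Tue,Wed,Wed) — 2.
Summing: 5 + 2 = 7.

7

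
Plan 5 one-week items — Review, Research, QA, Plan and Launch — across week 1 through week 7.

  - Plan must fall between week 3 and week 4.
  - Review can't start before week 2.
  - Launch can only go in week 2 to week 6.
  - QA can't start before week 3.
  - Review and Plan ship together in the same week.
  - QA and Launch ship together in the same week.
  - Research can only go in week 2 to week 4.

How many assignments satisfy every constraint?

24

Splitting on Review: it can be week 3 (12), week 4 (12). Listing each branch's schedules as (Research, QA, Plan, Launch) by week number:
Review=week 3: (2,3,3,3) (2,4,3,4) (2,5,3,5) (2,6,3,6) (3,3,3,3) (3,4,3,4) (3,5,3,5) (3,6,3,6) (4,3,3,3) (4,4,3,4) (4,5,3,5) (4,6,3,6) — 12.
Review=week 4: (2,3,4,3) (2,4,4,4) (2,5,4,5) (2,6,4,6) (3,3,4,3) (3,4,4,4) (3,5,4,5) (3,6,4,6) (4,3,4,3) (4,4,4,4) (4,5,4,5) (4,6,4,6) — 12.
Summing: 12 + 12 = 24.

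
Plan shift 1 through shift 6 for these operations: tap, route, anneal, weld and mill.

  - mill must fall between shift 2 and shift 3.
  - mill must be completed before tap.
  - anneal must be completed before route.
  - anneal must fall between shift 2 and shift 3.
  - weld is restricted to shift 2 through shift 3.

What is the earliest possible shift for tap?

Precedence pushes tap to at least shift 3.
tap at shift 3 is achievable: route=shift 3; anneal=shift 2; weld=shift 2; tap=shift 3; mill=shift 2.

shift 3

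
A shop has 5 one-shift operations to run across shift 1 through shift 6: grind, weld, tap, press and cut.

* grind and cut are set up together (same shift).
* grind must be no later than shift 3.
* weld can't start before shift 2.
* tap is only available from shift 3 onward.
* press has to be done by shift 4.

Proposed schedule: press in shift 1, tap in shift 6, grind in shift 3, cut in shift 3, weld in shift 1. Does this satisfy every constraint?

Invalid. weld can't start before shift 2.

grind must be no later than shift 3 — holds.
weld can't start before shift 2 — violated.
press has to be done by shift 4 — holds.
tap is only available from shift 3 onward — holds.
grind and cut are set up together (same shift) — holds.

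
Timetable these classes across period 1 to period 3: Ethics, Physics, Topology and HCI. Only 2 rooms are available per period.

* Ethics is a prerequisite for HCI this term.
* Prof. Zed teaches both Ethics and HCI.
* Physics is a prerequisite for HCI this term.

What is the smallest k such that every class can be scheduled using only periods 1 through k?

2

The precedence chain requires at least 2 distinct periods.
With at most 2 per period and 4 classes, at least 2 periods are needed.
2 works (last occupied period: period 2): for example HCI in period 2; Topology in period 2; Ethics in period 1; Physics in period 1.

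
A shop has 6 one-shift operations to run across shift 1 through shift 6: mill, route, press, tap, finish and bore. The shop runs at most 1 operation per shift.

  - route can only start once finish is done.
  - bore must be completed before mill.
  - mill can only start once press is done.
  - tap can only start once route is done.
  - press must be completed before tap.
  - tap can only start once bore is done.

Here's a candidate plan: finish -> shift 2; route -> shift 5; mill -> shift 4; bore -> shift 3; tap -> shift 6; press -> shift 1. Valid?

bore must be completed before mill — holds.
mill can only start once press is done — holds.
press must be completed before tap — holds.
tap can only start once route is done — holds.
route can only start once finish is done — holds.
The shop runs at most 1 operation per shift — holds.
tap can only start once bore is done — holds.

Yes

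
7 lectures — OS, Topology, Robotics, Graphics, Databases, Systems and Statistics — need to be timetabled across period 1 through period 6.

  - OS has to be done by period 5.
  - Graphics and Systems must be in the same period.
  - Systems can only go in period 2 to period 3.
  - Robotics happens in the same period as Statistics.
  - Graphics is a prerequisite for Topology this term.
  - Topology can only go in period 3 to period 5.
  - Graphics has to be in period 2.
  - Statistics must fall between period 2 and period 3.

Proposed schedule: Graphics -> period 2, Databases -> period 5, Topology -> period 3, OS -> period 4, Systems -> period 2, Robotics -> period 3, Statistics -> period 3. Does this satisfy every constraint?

Yes

Robotics happens in the same period as Statistics — holds.
Statistics must fall between period 2 and period 3 — holds.
Graphics has to be in period 2 — holds.
OS has to be done by period 5 — holds.
Graphics and Systems must be in the same period — holds.
Systems can only go in period 2 to period 3 — holds.
Graphics is a prerequisite for Topology this term — holds.
Topology can only go in period 3 to period 5 — holds.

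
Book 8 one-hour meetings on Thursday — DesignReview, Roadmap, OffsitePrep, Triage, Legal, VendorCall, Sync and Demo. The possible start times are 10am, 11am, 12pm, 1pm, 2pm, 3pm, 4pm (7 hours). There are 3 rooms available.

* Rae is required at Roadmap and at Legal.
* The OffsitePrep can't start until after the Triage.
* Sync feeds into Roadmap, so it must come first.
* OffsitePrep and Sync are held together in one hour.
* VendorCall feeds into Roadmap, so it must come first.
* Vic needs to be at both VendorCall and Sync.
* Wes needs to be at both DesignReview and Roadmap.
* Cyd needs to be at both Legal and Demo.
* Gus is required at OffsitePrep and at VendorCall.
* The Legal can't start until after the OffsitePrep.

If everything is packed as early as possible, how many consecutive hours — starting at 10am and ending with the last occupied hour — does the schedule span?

The precedence chain requires at least 3 distinct hours.
With at most 3 per hour and 8 meetings, at least 3 hours are needed.
Could 3 hours be enough, i.e. nothing placed later than 12pm? No: OffsitePrep must come after Triage (at 10am or later) → {11am, 12pm}; Roadmap must come after Sync (at 10am or later) → {11am, 12pm}; Sync must come before Roadmap (at 12pm or earlier) → {10am, 11am}; Legal must come after OffsitePrep (at 11am or later) → {12pm}; OffsitePrep must come before Legal (at 12pm or earlier) → {11am}; Sync must be in the same hour as OffsitePrep (in {11am}) → {11am}; Roadmap can't share with Legal (12pm) → {11am}; Roadmap must come after Sync (at 11am or later) → nothing is left.
So 3 hours is not enough.
4 works (last occupied hour: 1pm): for example Triage=10am; Demo=11am; DesignReview=10am; OffsitePrep=11am; Sync=11am; Legal=1pm; VendorCall=10am; Roadmap=12pm.

4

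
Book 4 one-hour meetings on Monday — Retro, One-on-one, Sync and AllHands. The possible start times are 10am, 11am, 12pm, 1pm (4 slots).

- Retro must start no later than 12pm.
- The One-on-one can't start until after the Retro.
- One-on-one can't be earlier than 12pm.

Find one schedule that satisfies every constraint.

AllHands=10am, Retro=10am, Sync=10am, One-on-one=12pm

Checking: Retro(10am) before One-on-one(12pm); One-on-one=12pm in [12pm,1pm]; Retro=10am in [10am,12pm].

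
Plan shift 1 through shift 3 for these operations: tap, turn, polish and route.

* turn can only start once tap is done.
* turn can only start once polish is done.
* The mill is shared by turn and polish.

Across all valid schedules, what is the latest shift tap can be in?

shift 2

Downstream work caps tap at shift 2.
tap at shift 2 is achievable: polish in shift 1, tap in shift 2, route in shift 1, turn in shift 3.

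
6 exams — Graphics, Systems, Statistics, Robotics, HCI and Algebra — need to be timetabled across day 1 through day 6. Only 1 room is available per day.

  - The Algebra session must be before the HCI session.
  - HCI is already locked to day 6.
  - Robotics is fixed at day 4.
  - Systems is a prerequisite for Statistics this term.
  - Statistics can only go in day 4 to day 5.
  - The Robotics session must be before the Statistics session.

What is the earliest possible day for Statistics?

day 5

Statistics is available from day 4; precedence pushes Statistics to at least day 5; Statistics's own window allows nothing later than day 5.
Statistics at day 5 is achievable: Graphics=day 3; HCI=day 6; Statistics=day 5; Robotics=day 4; Systems=day 1; Algebra=day 2.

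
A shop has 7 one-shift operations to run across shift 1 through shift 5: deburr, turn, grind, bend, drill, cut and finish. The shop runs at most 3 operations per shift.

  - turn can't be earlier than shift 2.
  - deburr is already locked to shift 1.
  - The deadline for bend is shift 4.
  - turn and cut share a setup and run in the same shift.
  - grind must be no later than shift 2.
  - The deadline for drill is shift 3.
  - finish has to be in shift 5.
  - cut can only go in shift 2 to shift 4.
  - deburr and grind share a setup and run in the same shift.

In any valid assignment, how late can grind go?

shift 1

Grind's own window allows nothing later than shift 2; grind must be in the same shift as deburr, which can't be after shift 1, so grind is at most shift 1.
grind at shift 1 is achievable: cut -> shift 2, finish -> shift 5, bend -> shift 2, deburr -> shift 1, drill -> shift 1, turn -> shift 2, grind -> shift 1.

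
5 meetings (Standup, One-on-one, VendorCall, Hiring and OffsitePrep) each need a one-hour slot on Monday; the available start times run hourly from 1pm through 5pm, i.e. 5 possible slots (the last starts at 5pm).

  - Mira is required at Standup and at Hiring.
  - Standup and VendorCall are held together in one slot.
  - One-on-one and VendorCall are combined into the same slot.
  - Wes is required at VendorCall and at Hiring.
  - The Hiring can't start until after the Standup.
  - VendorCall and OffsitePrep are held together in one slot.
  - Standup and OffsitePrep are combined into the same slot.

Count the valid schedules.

Splitting on Standup: it can be 1pm (4), 2pm (3), 3pm (2), 4pm (1). Listing each branch's schedules as (One-on-one, VendorCall, Hiring, OffsitePrep):
Standup=1pm: (1pm,1pm,2pm,1pm) (1pm,1pm,3pm,1pm) (1pm,1pm,4pm,1pm) (1pm,1pm,5pm,1pm) — 4.
Standup=2pm: (2pm,2pm,3pm,2pm) (2pm,2pm,4pm,2pm) (2pm,2pm,5pm,2pm) — 3.
Standup=3pm: (3pm,3pm,4pm,3pm) (3pm,3pm,5pm,3pm) — 2.
Standup=4pm: (4pm,4pm,5pm,4pm) — 1.
Summing: 4 + 3 + 2 + 1 = 10.

10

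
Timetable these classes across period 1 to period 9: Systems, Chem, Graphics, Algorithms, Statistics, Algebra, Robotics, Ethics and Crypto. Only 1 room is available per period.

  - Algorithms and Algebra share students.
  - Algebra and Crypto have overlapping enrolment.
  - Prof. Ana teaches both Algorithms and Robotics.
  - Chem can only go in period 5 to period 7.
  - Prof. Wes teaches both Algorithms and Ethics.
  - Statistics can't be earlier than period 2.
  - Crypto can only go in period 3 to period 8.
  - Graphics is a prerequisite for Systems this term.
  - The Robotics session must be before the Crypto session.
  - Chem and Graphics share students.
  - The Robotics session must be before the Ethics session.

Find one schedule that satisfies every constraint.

Systems -> period 6, Graphics -> period 4, Statistics -> period 2, Crypto -> period 3, Algorithms -> period 8, Robotics -> period 1, Ethics -> period 7, Chem -> period 5, Algebra -> period 9

Checking: Robotics(period 1) before Ethics(period 7); Graphics(period 4) before Systems(period 6); Robotics(period 1) before Crypto(period 3); Algorithms(period 8) != Algebra(period 9); Algebra(period 9) != Crypto(period 3); Chem(period 5) != Graphics(period 4); Algorithms(period 8) != Ethics(period 7); Algorithms(period 8) != Robotics(period 1); Crypto=period 3 in [period 3,period 8]; Chem=period 5 in [period 5,period 7]; Statistics=period 2 in [period 2,period 9]; max 1 per period (cap 1).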